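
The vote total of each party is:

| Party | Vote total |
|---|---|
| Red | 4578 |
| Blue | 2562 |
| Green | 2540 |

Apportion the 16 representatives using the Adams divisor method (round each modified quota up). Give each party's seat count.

Red 8, Blue 4, Green 4

Standard divisor 9680/16 ≈ 605; standard quotas: Red 7.567, Blue 4.235, Green 4.198.
Rounding up gives 8, 5, 5 = 18 seats, so the divisor must be adjusted.
With modified divisor 650: modified quotas Red 7.043, Blue 3.942, Green 3.908.
Rounding up: Red 8, Blue 4, Green 4 (total 16).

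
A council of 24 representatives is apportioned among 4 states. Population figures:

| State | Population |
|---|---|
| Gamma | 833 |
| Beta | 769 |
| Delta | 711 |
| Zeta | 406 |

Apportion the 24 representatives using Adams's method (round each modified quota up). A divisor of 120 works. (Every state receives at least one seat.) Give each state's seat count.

With modified divisor 120: modified quotas Gamma 6.942, Beta 6.408, Delta 5.925, Zeta 3.383.
Rounding up: Gamma 7, Beta 7, Delta 6, Zeta 4 (total 24).

Gamma: 7, Beta: 7, Delta: 6, Zeta: 4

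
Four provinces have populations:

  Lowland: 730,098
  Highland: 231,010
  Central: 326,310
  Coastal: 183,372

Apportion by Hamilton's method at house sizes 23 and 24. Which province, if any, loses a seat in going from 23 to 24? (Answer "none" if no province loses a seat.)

At 23 seats: Lowland 11, Highland 4, Central 5, Coastal 3.
At 24 seats: Lowland 12, Highland 4, Central 5, Coastal 3.
No province's allocation decreased.

none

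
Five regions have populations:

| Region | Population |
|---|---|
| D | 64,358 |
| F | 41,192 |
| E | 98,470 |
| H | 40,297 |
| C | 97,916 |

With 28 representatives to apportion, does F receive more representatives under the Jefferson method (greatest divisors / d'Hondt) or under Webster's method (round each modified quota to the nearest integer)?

Jefferson: D 5, F 3, E 9, H 3, C 8.
Webster: D 5, F 4, E 8, H 3, C 8.
F gets 3 under Jefferson and 4 under Webster.

Webster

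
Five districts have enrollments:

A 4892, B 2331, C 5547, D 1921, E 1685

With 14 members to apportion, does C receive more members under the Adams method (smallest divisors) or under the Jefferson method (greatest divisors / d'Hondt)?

Jefferson

Adams: A 4, B 2, C 4, D 2, E 2.
Jefferson: A 5, B 2, C 5, D 1, E 1.
C gets 4 under Adams and 5 under Jefferson.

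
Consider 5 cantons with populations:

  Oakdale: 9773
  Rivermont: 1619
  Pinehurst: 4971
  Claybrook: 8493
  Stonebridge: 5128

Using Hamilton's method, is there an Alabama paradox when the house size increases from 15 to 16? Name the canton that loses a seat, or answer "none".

At 15 seats: Oakdale 5, Rivermont 1, Pinehurst 2, Claybrook 4, Stonebridge 3.
At 16 seats: Oakdale 5, Rivermont 1, Pinehurst 3, Claybrook 4, Stonebridge 3.
No canton's allocation decreased.

none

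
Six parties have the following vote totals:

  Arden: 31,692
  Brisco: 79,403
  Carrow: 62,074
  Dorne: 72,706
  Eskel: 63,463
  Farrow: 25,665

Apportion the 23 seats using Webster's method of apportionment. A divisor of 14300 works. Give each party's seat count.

Arden: 2, Brisco: 6, Carrow: 4, Dorne: 5, Eskel: 4, Farrow: 2

With modified divisor 14300: modified quotas Arden 2.216, Brisco 5.553, Carrow 4.341, Dorne 5.084, Eskel 4.438, Farrow 1.795.
Rounding to the nearest integer: Arden 2, Brisco 6, Carrow 4, Dorne 5, Eskel 4, Farrow 2 (total 23).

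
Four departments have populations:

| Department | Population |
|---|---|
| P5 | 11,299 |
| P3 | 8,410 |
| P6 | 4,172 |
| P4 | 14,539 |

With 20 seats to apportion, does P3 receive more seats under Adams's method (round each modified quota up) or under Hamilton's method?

Adams: P5 6, P3 5, P6 2, P4 7.
Hamilton: P5 6, P3 4, P6 2, P4 8.
P3 gets 5 under Adams and 4 under Hamilton.

Adams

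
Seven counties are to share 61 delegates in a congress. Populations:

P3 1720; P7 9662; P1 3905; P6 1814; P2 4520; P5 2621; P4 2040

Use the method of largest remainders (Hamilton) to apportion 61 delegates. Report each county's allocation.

P3 4, P7 22, P1 9, P6 4, P2 11, P5 6, P4 5

Standard divisor: 26282 ÷ 61 ≈ 430.852.
Standard quotas: P3 3.9921, P7 22.4253, P1 9.0634, P6 4.2103, P2 10.4908, P5 6.0833, P4 4.7348.
Lower quotas: P3 3, P7 22, P1 9, P6 4, P2 10, P5 6, P4 4 (sum 58, leaving 3 seats).
Remainders in descending order: P3 0.9921, P4 0.7348, P2 0.4908, P7 0.4253, P6 0.2103, P5 0.0833, P1 0.0634.
The surplus seats go to P3, P4, P2.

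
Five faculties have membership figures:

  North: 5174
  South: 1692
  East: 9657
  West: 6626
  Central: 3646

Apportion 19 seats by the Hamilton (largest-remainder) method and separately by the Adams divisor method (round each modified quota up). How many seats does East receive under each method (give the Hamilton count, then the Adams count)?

Hamilton: North 4, South 1, East 7, West 5, Central 2.
Adams: North 4, South 2, East 6, West 4, Central 3.
East gets 7 under Hamilton and 6 under Adams.

7 and 6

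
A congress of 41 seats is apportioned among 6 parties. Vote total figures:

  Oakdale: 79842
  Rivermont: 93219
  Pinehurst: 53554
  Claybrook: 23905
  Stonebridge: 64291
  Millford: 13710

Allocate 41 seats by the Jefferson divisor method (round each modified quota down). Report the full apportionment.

Standard divisor 328521/41 ≈ 8012.707; standard quotas: Oakdale 9.964, Rivermont 11.634, Pinehurst 6.684, Claybrook 2.983, Stonebridge 8.024, Millford 1.711.
Rounding down gives 9, 11, 6, 2, 8, 1 = 37 seats, so the divisor must be adjusted.
With modified divisor 7500: modified quotas Oakdale 10.646, Rivermont 12.429, Pinehurst 7.141, Claybrook 3.187, Stonebridge 8.572, Millford 1.828.
Rounding down: Oakdale 10, Rivermont 12, Pinehurst 7, Claybrook 3, Stonebridge 8, Millford 1 (total 41).

Oakdale: 10, Rivermont: 12, Pinehurst: 7, Claybrook: 3, Stonebridge: 8, Millford: 1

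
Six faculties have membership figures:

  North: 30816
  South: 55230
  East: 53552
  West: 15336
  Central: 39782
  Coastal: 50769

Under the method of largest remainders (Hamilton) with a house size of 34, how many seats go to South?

8

Standard divisor: 245485 ÷ 34 ≈ 7220.147.
Standard quotas: North 4.2681, South 7.6494, East 7.4170, West 2.1241, Central 5.5099, Coastal 7.0316.
Lower quotas: North 4, South 7, East 7, West 2, Central 5, Coastal 7 (sum 32, leaving 2 seats).
Remainders in descending order: South 0.6494, Central 0.5099, East 0.4170, North 0.2681, West 0.1241, Coastal 0.0316.
The surplus seats go to South, Central.
South receives 8.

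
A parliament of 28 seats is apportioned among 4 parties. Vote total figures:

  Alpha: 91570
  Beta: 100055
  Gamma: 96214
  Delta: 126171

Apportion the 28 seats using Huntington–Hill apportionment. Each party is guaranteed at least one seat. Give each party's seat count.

Alpha 6, Beta 7, Gamma 6, Delta 9

With divisor 14858: modified quotas Alpha 6.163, Beta 6.734, Gamma 6.476, Delta 8.492.
Geometric-mean thresholds: Alpha √(6·7)=6.481, Beta √(6·7)=6.481, Gamma √(6·7)=6.481, Delta √(8·9)=8.485.
Each quota rounded against its threshold gives Alpha 6, Beta 7, Gamma 6, Delta 9 (total 28).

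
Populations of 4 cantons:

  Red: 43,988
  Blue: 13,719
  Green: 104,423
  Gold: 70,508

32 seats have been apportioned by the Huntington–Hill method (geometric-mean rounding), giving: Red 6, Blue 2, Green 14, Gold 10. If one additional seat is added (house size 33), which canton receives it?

Green

Priority for the next seat is population ÷ (√(s·(s+1))).
Priorities: Red 6787.496, Blue 5600.758, Green 7205.872, Gold 6722.674.
Highest priority: Green.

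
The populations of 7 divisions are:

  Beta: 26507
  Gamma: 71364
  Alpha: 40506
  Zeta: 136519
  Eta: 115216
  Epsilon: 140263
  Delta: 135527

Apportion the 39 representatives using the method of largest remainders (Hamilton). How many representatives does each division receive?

Beta 2; Gamma 4; Alpha 2; Zeta 8; Eta 7; Epsilon 8; Delta 8

The standard divisor is 665902/39 ≈ 17074.41.
Standard quotas: Beta 1.5524, Gamma 4.1796, Alpha 2.3723, Zeta 7.9955, Eta 6.7479, Epsilon 8.2148, Delta 7.9374.
Lower quotas: Beta 1, Gamma 4, Alpha 2, Zeta 7, Eta 6, Epsilon 8, Delta 7 (sum 35, leaving 4 seats).
Remainders in descending order: Zeta 0.9955, Delta 0.9374, Eta 0.7479, Beta 0.5524, Alpha 0.3723, Epsilon 0.2148, Gamma 0.1796.
Largest remainders: Zeta, Delta, Eta, Beta receive the extra seats.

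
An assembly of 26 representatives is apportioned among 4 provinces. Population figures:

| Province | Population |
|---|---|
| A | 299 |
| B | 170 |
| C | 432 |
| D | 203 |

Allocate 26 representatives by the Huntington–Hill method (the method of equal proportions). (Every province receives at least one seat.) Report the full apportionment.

A 7, B 4, C 10, D 5

With divisor 43: modified quotas A 6.953, B 3.953, C 10.047, D 4.721.
Geometric-mean thresholds: A √(6·7)=6.481, B √(3·4)=3.464, C √(10·11)=10.488, D √(4·5)=4.472.
Each quota rounded against its threshold gives A 7, B 4, C 10, D 5 (total 26).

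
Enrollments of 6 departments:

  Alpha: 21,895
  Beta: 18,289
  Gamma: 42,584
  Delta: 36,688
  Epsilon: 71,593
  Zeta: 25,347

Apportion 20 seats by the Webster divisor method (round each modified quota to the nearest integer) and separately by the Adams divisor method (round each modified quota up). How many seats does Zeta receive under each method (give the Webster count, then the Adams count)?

Webster: Alpha 2, Beta 2, Gamma 4, Delta 3, Epsilon 7, Zeta 2.
Adams: Alpha 2, Beta 2, Gamma 4, Delta 3, Epsilon 6, Zeta 3.
Zeta gets 2 under Webster and 3 under Adams.

2 and 3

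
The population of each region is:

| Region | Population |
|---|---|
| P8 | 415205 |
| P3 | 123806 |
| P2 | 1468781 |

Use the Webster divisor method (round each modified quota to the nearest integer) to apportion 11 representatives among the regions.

Standard divisor 2007792/11 ≈ 182526.545; standard quotas: P8 2.275, P3 0.678, P2 8.047.
Rounding to the nearest integer gives P8 2, P3 1, P2 8 — total 11, matching the house size, so no adjustment is needed.

P8: 2, P3: 1, P2: 8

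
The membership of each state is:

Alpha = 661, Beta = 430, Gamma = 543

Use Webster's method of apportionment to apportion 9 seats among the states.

Alpha 4; Beta 2; Gamma 3

Standard divisor 1634/9 ≈ 181.556; standard quotas: Alpha 3.641, Beta 2.368, Gamma 2.991.
Rounding to the nearest integer gives Alpha 4, Beta 2, Gamma 3 — total 9, matching the house size, so no adjustment is needed.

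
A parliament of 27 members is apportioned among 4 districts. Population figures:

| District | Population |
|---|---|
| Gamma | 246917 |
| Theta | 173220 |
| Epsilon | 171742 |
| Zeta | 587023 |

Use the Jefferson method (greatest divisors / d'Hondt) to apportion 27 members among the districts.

Gamma 5; Theta 4; Epsilon 4; Zeta 14

Standard divisor 1178902/27 ≈ 43663.037; standard quotas: Gamma 5.655, Theta 3.967, Epsilon 3.933, Zeta 13.444.
Rounding down gives 5, 3, 3, 13 = 24 seats, so the divisor must be adjusted.
With modified divisor 41500: modified quotas Gamma 5.950, Theta 4.174, Epsilon 4.138, Zeta 14.145.
Rounding down: Gamma 5, Theta 4, Epsilon 4, Zeta 14 (total 27).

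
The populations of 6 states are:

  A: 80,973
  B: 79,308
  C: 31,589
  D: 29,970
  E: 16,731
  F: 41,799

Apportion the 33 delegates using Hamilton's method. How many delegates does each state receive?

The standard divisor is 280370/33 ≈ 8496.061.
Standard quotas: A 9.5307, B 9.3347, C 3.7181, D 3.5275, E 1.9693, F 4.9198.
Lower quotas: A 9, B 9, C 3, D 3, E 1, F 4 (sum 29, leaving 4 seats).
Remainders in descending order: E 0.9693, F 0.9198, C 0.7181, A 0.5307, D 0.5275, B 0.3347.
The surplus seats go to E, F, C, A.

A 10, B 9, C 4, D 3, E 2, F 5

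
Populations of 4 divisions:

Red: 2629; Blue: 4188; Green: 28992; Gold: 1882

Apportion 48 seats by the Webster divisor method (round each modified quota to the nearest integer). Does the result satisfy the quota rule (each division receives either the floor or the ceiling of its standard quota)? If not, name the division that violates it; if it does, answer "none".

Standard quotas: Red 3.348, Blue 5.333, Green 36.922, Gold 2.397.
Webster allocation: Red 3, Blue 5, Green 38, Gold 2.
Green has quota 36.922 (lower 36, upper 37) but receives 38 — outside the quota interval.

Green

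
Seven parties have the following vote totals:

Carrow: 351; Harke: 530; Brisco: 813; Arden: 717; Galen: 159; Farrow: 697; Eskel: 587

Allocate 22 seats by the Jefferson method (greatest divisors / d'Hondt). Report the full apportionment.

Standard divisor 3854/22 ≈ 175.182; standard quotas: Carrow 2.004, Harke 3.025, Brisco 4.641, Arden 4.093, Galen 0.908, Farrow 3.979, Eskel 3.351.
Rounding down gives 2, 3, 4, 4, 0, 3, 3 = 19 seats, so the divisor must be adjusted.
With modified divisor 150: modified quotas Carrow 2.340, Harke 3.533, Brisco 5.420, Arden 4.780, Galen 1.060, Farrow 4.647, Eskel 3.913.
Rounding down: Carrow 2, Harke 3, Brisco 5, Arden 4, Galen 1, Farrow 4, Eskel 3 (total 22).

Carrow 2; Harke 3; Brisco 5; Arden 4; Galen 1; Farrow 4; Eskel 3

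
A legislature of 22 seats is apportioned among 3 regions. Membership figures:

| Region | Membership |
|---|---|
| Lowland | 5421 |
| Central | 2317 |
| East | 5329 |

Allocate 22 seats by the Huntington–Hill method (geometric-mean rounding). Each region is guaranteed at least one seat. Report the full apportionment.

Lowland 9; Central 4; East 9

With divisor 600: modified quotas Lowland 9.035, Central 3.862, East 8.882.
Geometric-mean thresholds: Lowland √(9·10)=9.487, Central √(3·4)=3.464, East √(8·9)=8.485.
Each quota rounded against its threshold gives Lowland 9, Central 4, East 9 (total 22).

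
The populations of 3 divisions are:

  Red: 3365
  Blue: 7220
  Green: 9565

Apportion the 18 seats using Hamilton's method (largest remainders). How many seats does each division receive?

Total 20150; standard divisor 20150/18 ≈ 1119.444.
Standard quotas: Red 3.0060, Blue 6.4496, Green 8.5444.
Lower quotas: Red 3, Blue 6, Green 8 (sum 17, leaving 1 seat).
Remainders in descending order: Green 0.5444, Blue 0.4496, Red 0.0060.
The surplus seat goes to Green.

Red 3, Blue 6, Green 9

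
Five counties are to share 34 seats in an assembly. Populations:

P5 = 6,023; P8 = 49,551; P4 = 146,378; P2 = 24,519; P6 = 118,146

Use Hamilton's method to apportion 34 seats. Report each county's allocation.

The standard divisor is 344617/34 ≈ 10135.794.
Standard quotas: P5 0.5942, P8 4.8887, P4 14.4417, P2 2.4191, P6 11.6563.
Lower quotas: P5 0, P8 4, P4 14, P2 2, P6 11 (sum 31, leaving 3 seats).
Remainders in descending order: P8 0.8887, P6 0.6563, P5 0.5942, P4 0.4417, P2 0.4191.
The surplus seats go to P8, P6, P5.

P5 1, P8 5, P4 14, P2 2, P6 12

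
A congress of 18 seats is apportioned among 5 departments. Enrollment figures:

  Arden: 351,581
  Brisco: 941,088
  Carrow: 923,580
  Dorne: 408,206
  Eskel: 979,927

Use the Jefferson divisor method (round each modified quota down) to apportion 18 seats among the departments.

Arden: 1, Brisco: 5, Carrow: 5, Dorne: 2, Eskel: 5

Standard divisor 3604382/18 ≈ 200243.444; standard quotas: Arden 1.756, Brisco 4.700, Carrow 4.612, Dorne 2.039, Eskel 4.894.
Rounding down gives 1, 4, 4, 2, 4 = 15 seats, so the divisor must be adjusted.
With modified divisor 180300: modified quotas Arden 1.950, Brisco 5.220, Carrow 5.122, Dorne 2.264, Eskel 5.435.
Rounding down: Arden 1, Brisco 5, Carrow 5, Dorne 2, Eskel 5 (total 18).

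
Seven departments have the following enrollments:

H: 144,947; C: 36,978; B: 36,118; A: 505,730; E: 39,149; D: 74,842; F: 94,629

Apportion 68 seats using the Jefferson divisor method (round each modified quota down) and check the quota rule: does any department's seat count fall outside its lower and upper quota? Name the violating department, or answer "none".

A

Standard quotas: H 10.571, C 2.697, B 2.634, A 36.883, E 2.855, D 5.458, F 6.901.
Jefferson allocation: H 11, C 2, B 2, A 38, E 3, D 5, F 7.
A has quota 36.883 (lower 36, upper 37) but receives 38 — outside the quota interval.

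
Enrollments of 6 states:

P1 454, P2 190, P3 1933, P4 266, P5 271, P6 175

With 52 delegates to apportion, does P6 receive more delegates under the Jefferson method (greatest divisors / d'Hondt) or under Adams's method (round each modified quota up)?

Adams

Jefferson: P1 7, P2 3, P3 32, P4 4, P5 4, P6 2.
Adams: P1 7, P2 3, P3 30, P4 4, P5 5, P6 3.
P6 gets 2 under Jefferson and 3 under Adams.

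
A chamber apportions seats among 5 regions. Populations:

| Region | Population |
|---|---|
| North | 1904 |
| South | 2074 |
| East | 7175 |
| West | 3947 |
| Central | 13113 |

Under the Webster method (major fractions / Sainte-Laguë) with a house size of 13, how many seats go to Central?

Standard divisor 28213/13 ≈ 2170.231; standard quotas: North 0.877, South 0.956, East 3.306, West 1.819, Central 6.042.
Rounding to the nearest integer gives North 1, South 1, East 3, West 2, Central 6 — total 13, matching the house size, so no adjustment is needed.
Central receives 6.

6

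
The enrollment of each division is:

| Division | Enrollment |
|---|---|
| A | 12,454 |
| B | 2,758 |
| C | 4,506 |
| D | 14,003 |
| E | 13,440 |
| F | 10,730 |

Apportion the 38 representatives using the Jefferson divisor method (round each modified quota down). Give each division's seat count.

A 8; B 1; C 3; D 10; E 9; F 7

Standard divisor 57891/38 ≈ 1523.447; standard quotas: A 8.175, B 1.810, C 2.958, D 9.192, E 8.822, F 7.043.
Rounding down gives 8, 1, 2, 9, 8, 7 = 35 seats, so the divisor must be adjusted.
With modified divisor 1395.34: modified quotas A 8.925, B 1.977, C 3.229, D 10.036, E 9.632, F 7.690.
Rounding down: A 8, B 1, C 3, D 10, E 9, F 7 (total 38).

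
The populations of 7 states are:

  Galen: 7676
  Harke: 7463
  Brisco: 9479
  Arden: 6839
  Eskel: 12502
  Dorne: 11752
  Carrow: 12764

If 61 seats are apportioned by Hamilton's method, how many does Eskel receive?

11

Standard divisor: 68475 ÷ 61 ≈ 1122.541.
Standard quotas: Galen 6.8381, Harke 6.6483, Brisco 8.4442, Arden 6.0924, Eskel 11.1372, Dorne 10.4691, Carrow 11.3706.
Lower quotas: Galen 6, Harke 6, Brisco 8, Arden 6, Eskel 11, Dorne 10, Carrow 11 (sum 58, leaving 3 seats).
Remainders in descending order: Galen 0.8381, Harke 0.6483, Dorne 0.4691, Brisco 0.4442, Carrow 0.3706, Eskel 0.1372, Arden 0.0924.
The surplus seats go to Galen, Harke, Dorne.
Eskel receives 11.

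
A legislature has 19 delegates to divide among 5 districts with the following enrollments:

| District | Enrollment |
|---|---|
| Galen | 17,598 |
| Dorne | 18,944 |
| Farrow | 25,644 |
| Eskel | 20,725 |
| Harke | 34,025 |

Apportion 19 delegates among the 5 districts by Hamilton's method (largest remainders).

Standard divisor: 116936 ÷ 19 ≈ 6154.526.
Standard quotas: Galen 2.8594, Dorne 3.0781, Farrow 4.1667, Eskel 3.3674, Harke 5.5285.
Lower quotas: Galen 2, Dorne 3, Farrow 4, Eskel 3, Harke 5 (sum 17, leaving 2 seats).
Remainders in descending order: Galen 0.8594, Harke 0.5285, Eskel 0.3674, Farrow 0.1667, Dorne 0.0781.
Largest remainders: Galen, Harke receive the extra seats.

Galen 3, Dorne 3, Farrow 4, Eskel 3, Harke 6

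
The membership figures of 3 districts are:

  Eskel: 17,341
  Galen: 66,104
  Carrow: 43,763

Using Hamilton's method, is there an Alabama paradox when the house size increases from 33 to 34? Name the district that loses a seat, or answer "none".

At 33 seats: Eskel 5, Galen 17, Carrow 11.
At 34 seats: Eskel 4, Galen 18, Carrow 12.
Eskel drops from 5 to 4.

Eskel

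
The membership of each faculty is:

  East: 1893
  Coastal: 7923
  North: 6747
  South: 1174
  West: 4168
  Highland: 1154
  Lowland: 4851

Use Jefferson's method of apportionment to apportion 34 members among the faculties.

East 2, Coastal 10, North 9, South 1, West 5, Highland 1, Lowland 6

Standard divisor 27910/34 ≈ 820.882; standard quotas: East 2.306, Coastal 9.652, North 8.219, South 1.430, West 5.077, Highland 1.406, Lowland 5.909.
Rounding down gives 2, 9, 8, 1, 5, 1, 5 = 31 seats, so the divisor must be adjusted.
With modified divisor 730: modified quotas East 2.593, Coastal 10.853, North 9.242, South 1.608, West 5.710, Highland 1.581, Lowland 6.645.
Rounding down: East 2, Coastal 10, North 9, South 1, West 5, Highland 1, Lowland 6 (total 34).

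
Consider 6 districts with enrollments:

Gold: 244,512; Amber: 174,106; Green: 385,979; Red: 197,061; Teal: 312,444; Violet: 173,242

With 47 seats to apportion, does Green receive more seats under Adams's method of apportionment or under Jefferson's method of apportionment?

Jefferson

Adams: Gold 8, Amber 6, Green 12, Red 6, Teal 10, Violet 5.
Jefferson: Gold 8, Amber 5, Green 13, Red 6, Teal 10, Violet 5.
Green gets 12 under Adams and 13 under Jefferson.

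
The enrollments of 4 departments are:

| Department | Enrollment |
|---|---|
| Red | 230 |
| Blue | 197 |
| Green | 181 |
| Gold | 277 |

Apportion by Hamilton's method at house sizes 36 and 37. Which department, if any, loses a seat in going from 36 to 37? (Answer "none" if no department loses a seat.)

At 36 seats: Red 9, Blue 8, Green 8, Gold 11.
At 37 seats: Red 10, Blue 8, Green 7, Gold 12.
Green drops from 8 to 7.

Green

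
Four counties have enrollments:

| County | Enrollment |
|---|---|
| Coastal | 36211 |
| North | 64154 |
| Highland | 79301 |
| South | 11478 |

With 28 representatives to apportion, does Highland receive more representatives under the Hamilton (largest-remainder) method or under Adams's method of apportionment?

Hamilton

Hamilton: Coastal 5, North 9, Highland 12, South 2.
Adams: Coastal 6, North 9, Highland 11, South 2.
Highland gets 12 under Hamilton and 11 under Adams.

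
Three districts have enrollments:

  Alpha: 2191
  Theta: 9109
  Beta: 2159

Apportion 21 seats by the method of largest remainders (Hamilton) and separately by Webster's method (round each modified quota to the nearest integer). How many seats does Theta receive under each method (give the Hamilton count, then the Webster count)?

Hamilton: Alpha 4, Theta 14, Beta 3.
Webster: Alpha 3, Theta 15, Beta 3.
Theta gets 14 under Hamilton and 15 under Webster.

14 and 15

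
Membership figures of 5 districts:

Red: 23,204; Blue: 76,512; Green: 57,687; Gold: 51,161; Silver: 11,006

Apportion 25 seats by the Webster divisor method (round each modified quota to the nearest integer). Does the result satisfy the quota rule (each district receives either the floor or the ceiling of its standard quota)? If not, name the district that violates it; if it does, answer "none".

none

Standard quotas: Red 2.642, Blue 8.712, Green 6.568, Gold 5.825, Silver 1.253.
Webster allocation: Red 3, Blue 9, Green 6, Gold 6, Silver 1.
Every allocation lies between the lower and upper quota.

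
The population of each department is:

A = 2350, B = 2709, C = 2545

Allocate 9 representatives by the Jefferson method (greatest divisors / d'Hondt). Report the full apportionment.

A: 3; B: 3; C: 3

Standard divisor 7604/9 ≈ 844.889; standard quotas: A 2.781, B 3.206, C 3.012.
Rounding down gives 2, 3, 3 = 8 seats, so the divisor must be adjusted.
With modified divisor 700: modified quotas A 3.357, B 3.870, C 3.636.
Rounding down: A 3, B 3, C 3 (total 9).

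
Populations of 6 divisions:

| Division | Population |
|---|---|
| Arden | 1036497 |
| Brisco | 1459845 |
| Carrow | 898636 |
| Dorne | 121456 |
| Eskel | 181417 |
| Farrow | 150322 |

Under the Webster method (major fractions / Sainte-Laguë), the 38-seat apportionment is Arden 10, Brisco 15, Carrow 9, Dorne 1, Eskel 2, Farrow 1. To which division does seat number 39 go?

Priority for the next seat is population ÷ (current seats + 0.5).
Priorities: Arden 98714.000, Brisco 94183.548, Carrow 94593.263, Dorne 80970.667, Eskel 72566.800, Farrow 100214.667.
Highest priority: Farrow.

Farrow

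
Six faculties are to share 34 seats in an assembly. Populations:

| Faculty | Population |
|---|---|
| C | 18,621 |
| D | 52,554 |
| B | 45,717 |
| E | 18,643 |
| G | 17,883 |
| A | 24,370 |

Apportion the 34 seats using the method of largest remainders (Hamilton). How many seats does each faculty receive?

Total 177788; standard divisor 177788/34 ≈ 5229.059.
Standard quotas: C 3.5611, D 10.0504, B 8.7429, E 3.5653, G 3.4199, A 4.6605.
Lower quotas: C 3, D 10, B 8, E 3, G 3, A 4 (sum 31, leaving 3 seats).
Remainders in descending order: B 0.7429, A 0.6605, E 0.5653, C 0.5611, G 0.4199, D 0.0504.
The surplus seats go to B, A, E.

C: 3, D: 10, B: 9, E: 4, G: 3, A: 5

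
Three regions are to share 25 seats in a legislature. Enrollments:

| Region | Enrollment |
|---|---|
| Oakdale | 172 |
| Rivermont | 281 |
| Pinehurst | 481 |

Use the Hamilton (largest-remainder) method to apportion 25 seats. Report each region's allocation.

The standard divisor is 934/25 ≈ 37.36.
Standard quotas: Oakdale 4.604, Rivermont 7.521, Pinehurst 12.875.
Lower quotas: Oakdale 4, Rivermont 7, Pinehurst 12 (sum 23, leaving 2 seats).
Remainders in descending order: Pinehurst 0.875, Oakdale 0.604, Rivermont 0.521.
Largest remainders: Pinehurst, Oakdale receive the extra seats.

Oakdale=5, Rivermont=7, Pinehurst=13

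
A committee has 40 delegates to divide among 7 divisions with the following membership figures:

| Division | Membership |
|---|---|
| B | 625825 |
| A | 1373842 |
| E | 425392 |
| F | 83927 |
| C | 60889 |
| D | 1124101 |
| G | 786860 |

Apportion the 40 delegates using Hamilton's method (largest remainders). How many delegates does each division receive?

B 6, A 12, E 4, F 1, C 0, D 10, G 7

Total 4480836; standard divisor 4480836/40 ≈ 112020.9.
Standard quotas: B 5.5867, A 12.2642, E 3.7974, F 0.7492, C 0.5436, D 10.0347, G 7.0242.
Lower quotas: B 5, A 12, E 3, F 0, C 0, D 10, G 7 (sum 37, leaving 3 seats).
Remainders in descending order: E 0.7974, F 0.7492, B 0.5867, C 0.5436, A 0.2642, D 0.0347, G 0.0242.
The surplus seats go to E, F, B.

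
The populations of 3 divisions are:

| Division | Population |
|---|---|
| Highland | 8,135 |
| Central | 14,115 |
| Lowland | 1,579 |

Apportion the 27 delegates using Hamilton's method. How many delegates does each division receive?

Highland 9; Central 16; Lowland 2

Standard divisor: 23829 ÷ 27 ≈ 882.556.
Standard quotas: Highland 9.2176, Central 15.9933, Lowland 1.7891.
Lower quotas: Highland 9, Central 15, Lowland 1 (sum 25, leaving 2 seats).
Remainders in descending order: Central 0.9933, Lowland 0.7891, Highland 0.2176.
The surplus seats go to Central, Lowland.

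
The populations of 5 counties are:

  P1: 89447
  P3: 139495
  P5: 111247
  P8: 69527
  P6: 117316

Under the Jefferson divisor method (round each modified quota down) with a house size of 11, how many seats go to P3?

Standard divisor 527032/11 ≈ 47912; standard quotas: P1 1.867, P3 2.911, P5 2.322, P8 1.451, P6 2.449.
Rounding down gives 1, 2, 2, 1, 2 = 8 seats, so the divisor must be adjusted.
With modified divisor 38100: modified quotas P1 2.348, P3 3.661, P5 2.920, P8 1.825, P6 3.079.
Rounding down: P1 2, P3 3, P5 2, P8 1, P6 3 (total 11).
P3 receives 3.

3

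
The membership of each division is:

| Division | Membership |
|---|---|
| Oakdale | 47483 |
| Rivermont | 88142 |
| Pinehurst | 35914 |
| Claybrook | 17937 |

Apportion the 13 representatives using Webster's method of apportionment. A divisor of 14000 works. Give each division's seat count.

With modified divisor 14000: modified quotas Oakdale 3.392, Rivermont 6.296, Pinehurst 2.565, Claybrook 1.281.
Rounding to the nearest integer: Oakdale 3, Rivermont 6, Pinehurst 3, Claybrook 1 (total 13).

Oakdale: 3; Rivermont: 6; Pinehurst: 3; Claybrook: 1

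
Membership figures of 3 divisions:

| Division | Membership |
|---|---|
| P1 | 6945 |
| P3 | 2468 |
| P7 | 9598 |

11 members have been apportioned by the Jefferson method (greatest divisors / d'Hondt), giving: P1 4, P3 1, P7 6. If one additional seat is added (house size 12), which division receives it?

Priority for the next seat is population ÷ (current seats + 1).
Priorities: P1 1389.000, P3 1234.000, P7 1371.143.
Highest priority: P1.

P1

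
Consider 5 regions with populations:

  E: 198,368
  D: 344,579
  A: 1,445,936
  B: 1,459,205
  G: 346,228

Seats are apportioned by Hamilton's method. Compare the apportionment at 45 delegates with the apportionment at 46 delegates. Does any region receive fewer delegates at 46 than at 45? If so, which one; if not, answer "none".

E

At 45 seats: E 3, D 4, A 17, B 17, G 4.
At 46 seats: E 2, D 4, A 18, B 18, G 4.
E drops from 3 to 2.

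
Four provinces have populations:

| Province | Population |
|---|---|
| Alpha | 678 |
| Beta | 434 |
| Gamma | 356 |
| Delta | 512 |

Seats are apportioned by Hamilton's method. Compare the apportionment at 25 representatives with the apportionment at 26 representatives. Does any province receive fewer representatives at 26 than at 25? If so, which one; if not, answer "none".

At 25 seats: Alpha 9, Beta 5, Gamma 5, Delta 6.
At 26 seats: Alpha 9, Beta 6, Gamma 4, Delta 7.
Gamma drops from 5 to 4.

Gamma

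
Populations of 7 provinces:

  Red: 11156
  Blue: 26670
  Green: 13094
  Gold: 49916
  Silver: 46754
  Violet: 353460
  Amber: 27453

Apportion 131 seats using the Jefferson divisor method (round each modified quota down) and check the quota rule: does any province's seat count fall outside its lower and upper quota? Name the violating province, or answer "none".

Violet

Standard quotas: Red 2.765, Blue 6.611, Green 3.246, Gold 12.373, Silver 11.589, Violet 87.612, Amber 6.805.
Jefferson allocation: Red 2, Blue 6, Green 3, Gold 12, Silver 11, Violet 90, Amber 7.
Violet has quota 87.612 (lower 87, upper 88) but receives 90 — outside the quota interval.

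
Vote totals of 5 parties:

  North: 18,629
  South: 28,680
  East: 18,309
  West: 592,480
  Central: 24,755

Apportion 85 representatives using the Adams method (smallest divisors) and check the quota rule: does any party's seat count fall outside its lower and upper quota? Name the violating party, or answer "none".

Standard quotas: North 2.319, South 3.570, East 2.279, West 73.751, Central 3.081.
Adams allocation: North 3, South 4, East 3, West 72, Central 3.
West has quota 73.751 (lower 73, upper 74) but receives 72 — outside the quota interval.

West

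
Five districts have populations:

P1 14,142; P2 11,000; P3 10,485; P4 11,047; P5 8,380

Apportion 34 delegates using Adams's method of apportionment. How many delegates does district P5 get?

5

Standard divisor 55054/34 ≈ 1619.235; standard quotas: P1 8.734, P2 6.793, P3 6.475, P4 6.822, P5 5.175.
Rounding up gives 9, 7, 7, 7, 6 = 36 seats, so the divisor must be adjusted.
With modified divisor 1760: modified quotas P1 8.035, P2 6.250, P3 5.957, P4 6.277, P5 4.761.
Rounding up: P1 9, P2 7, P3 6, P4 7, P5 5 (total 34).
P5 receives 5.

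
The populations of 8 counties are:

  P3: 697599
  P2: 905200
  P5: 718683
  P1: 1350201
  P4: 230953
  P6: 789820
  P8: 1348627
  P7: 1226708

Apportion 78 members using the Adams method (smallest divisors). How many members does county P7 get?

Standard divisor 7267791/78 ≈ 93176.808; standard quotas: P3 7.487, P2 9.715, P5 7.713, P1 14.491, P4 2.479, P6 8.477, P8 14.474, P7 13.165.
Rounding up gives 8, 10, 8, 15, 3, 9, 15, 14 = 82 seats, so the divisor must be adjusted.
With modified divisor 99200: modified quotas P3 7.032, P2 9.125, P5 7.245, P1 13.611, P4 2.328, P6 7.962, P8 13.595, P7 12.366.
Rounding up: P3 8, P2 10, P5 8, P1 14, P4 3, P6 8, P8 14, P7 13 (total 78).
P7 receives 13.

13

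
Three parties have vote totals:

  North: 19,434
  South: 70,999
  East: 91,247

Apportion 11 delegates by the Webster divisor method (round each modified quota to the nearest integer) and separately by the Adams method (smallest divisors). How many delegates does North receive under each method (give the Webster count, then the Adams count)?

1 and 2

Webster: North 1, South 4, East 6.
Adams: North 2, South 4, East 5.
North gets 1 under Webster and 2 under Adams.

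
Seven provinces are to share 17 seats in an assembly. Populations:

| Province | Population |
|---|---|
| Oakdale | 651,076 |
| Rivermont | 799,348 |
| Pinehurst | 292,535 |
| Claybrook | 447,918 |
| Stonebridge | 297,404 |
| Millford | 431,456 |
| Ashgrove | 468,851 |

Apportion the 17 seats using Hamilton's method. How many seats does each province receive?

Standard divisor: 3388588 ÷ 17 ≈ 199328.706.
Standard quotas: Oakdale 3.2663, Rivermont 4.0102, Pinehurst 1.4676, Claybrook 2.2471, Stonebridge 1.4920, Millford 2.1645, Ashgrove 2.3521.
Lower quotas: Oakdale 3, Rivermont 4, Pinehurst 1, Claybrook 2, Stonebridge 1, Millford 2, Ashgrove 2 (sum 15, leaving 2 seats).
Remainders in descending order: Stonebridge 0.4920, Pinehurst 0.4676, Ashgrove 0.3521, Oakdale 0.2663, Claybrook 0.2471, Millford 0.1645, Rivermont 0.0102.
Largest remainders: Stonebridge, Pinehurst receive the extra seats.

Oakdale=3; Rivermont=4; Pinehurst=2; Claybrook=2; Stonebridge=2; Millford=2; Ashgrove=2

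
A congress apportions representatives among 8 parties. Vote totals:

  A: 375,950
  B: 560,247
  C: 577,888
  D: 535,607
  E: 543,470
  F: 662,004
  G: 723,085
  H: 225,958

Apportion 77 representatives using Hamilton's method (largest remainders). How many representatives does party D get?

10

The standard divisor is 4204209/77 ≈ 54600.117.
Standard quotas: A 6.8855, B 10.2609, C 10.5840, D 9.8096, E 9.9536, F 12.1246, G 13.2433, H 4.1384.
Lower quotas: A 6, B 10, C 10, D 9, E 9, F 12, G 13, H 4 (sum 73, leaving 4 seats).
Remainders in descending order: E 0.9536, A 0.8855, D 0.8096, C 0.5840, B 0.2609, G 0.2433, H 0.1384, F 0.1246.
Largest remainders: E, A, D, C receive the extra seats.
D receives 10.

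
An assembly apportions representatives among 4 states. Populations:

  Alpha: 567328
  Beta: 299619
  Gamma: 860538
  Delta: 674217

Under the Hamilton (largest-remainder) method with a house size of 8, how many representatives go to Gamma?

Standard divisor: 2401702 ÷ 8 ≈ 300212.75.
Standard quotas: Alpha 1.8898, Beta 0.9980, Gamma 2.8664, Delta 2.2458.
Lower quotas: Alpha 1, Beta 0, Gamma 2, Delta 2 (sum 5, leaving 3 seats).
Remainders in descending order: Beta 0.9980, Alpha 0.8898, Gamma 0.8664, Delta 0.2458.
Largest remainders: Beta, Alpha, Gamma receive the extra seats.
Gamma receives 3.

3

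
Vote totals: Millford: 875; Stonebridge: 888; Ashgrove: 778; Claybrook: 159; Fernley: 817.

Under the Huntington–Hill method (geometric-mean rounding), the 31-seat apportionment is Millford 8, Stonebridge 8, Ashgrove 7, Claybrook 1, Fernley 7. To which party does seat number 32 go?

Claybrook

Priority for the next seat is population ÷ (√(s·(s+1))).
Priorities: Millford 103.120, Stonebridge 104.652, Ashgrove 103.965, Claybrook 112.430, Fernley 109.176.
Highest priority: Claybrook.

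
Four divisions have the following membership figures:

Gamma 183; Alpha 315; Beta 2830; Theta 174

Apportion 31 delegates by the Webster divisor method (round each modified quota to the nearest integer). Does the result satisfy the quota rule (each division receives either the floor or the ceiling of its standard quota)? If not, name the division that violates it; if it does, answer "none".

Standard quotas: Gamma 1.620, Alpha 2.788, Beta 25.051, Theta 1.540.
Webster allocation: Gamma 2, Alpha 3, Beta 24, Theta 2.
Beta has quota 25.051 (lower 25, upper 26) but receives 24 — outside the quota interval.

Beta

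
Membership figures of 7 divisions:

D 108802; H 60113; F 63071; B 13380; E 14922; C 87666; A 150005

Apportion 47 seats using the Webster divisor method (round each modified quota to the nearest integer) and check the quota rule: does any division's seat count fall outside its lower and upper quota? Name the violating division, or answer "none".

none

Standard quotas: D 10.269, H 5.674, F 5.953, B 1.263, E 1.408, C 8.274, A 14.158.
Webster allocation: D 11, H 6, F 6, B 1, E 1, C 8, A 14.
Every allocation lies between the lower and upper quota.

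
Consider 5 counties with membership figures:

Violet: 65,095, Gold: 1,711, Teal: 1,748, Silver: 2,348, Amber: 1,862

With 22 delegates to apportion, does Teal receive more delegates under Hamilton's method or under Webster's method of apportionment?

Webster

Hamilton: Violet 20, Gold 0, Teal 0, Silver 1, Amber 1.
Webster: Violet 19, Gold 0, Teal 1, Silver 1, Amber 1.
Teal gets 0 under Hamilton and 1 under Webster.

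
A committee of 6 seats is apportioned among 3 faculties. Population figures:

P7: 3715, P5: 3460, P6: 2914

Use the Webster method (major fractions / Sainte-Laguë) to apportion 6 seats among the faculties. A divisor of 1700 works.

P7 2; P5 2; P6 2

With modified divisor 1700: modified quotas P7 2.185, P5 2.035, P6 1.714.
Rounding to the nearest integer: P7 2, P5 2, P6 2 (total 6).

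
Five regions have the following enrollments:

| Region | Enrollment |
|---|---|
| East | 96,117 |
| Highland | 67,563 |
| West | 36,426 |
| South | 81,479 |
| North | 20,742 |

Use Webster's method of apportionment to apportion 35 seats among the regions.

Standard divisor 302327/35 ≈ 8637.914; standard quotas: East 11.127, Highland 7.822, West 4.217, South 9.433, North 2.401.
Rounding to the nearest integer gives 11, 8, 4, 9, 2 = 34 seats, so the divisor must be adjusted.
With modified divisor 8500: modified quotas East 11.308, Highland 7.949, West 4.285, South 9.586, North 2.440.
Rounding to the nearest integer: East 11, Highland 8, West 4, South 10, North 2 (total 35).

East 11; Highland 8; West 4; South 10; North 2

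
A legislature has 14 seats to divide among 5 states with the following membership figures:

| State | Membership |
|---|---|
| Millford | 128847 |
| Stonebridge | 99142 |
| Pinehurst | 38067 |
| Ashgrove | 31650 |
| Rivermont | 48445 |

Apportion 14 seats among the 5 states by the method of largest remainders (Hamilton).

The standard divisor is 346151/14 ≈ 24725.071.
Standard quotas: Millford 5.2112, Stonebridge 4.0098, Pinehurst 1.5396, Ashgrove 1.2801, Rivermont 1.9593.
Lower quotas: Millford 5, Stonebridge 4, Pinehurst 1, Ashgrove 1, Rivermont 1 (sum 12, leaving 2 seats).
Remainders in descending order: Rivermont 0.9593, Pinehurst 0.5396, Ashgrove 0.2801, Millford 0.2112, Stonebridge 0.0098.
Largest remainders: Rivermont, Pinehurst receive the extra seats.

Millford 5, Stonebridge 4, Pinehurst 2, Ashgrove 1, Rivermont 2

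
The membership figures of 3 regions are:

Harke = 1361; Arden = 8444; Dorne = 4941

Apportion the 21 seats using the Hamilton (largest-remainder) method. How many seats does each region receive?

Standard divisor: 14746 ÷ 21 ≈ 702.19.
Standard quotas: Harke 1.9382, Arden 12.0252, Dorne 7.0366.
Lower quotas: Harke 1, Arden 12, Dorne 7 (sum 20, leaving 1 seat).
Remainders in descending order: Harke 0.9382, Dorne 0.0366, Arden 0.0252.
The surplus seat goes to Harke.

Harke 2; Arden 12; Dorne 7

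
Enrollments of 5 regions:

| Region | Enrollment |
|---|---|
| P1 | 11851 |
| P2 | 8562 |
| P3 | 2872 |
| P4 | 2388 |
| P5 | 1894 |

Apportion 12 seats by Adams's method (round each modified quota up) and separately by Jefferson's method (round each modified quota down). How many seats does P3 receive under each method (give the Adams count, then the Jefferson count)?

2 and 1

Adams: P1 5, P2 3, P3 2, P4 1, P5 1.
Jefferson: P1 6, P2 4, P3 1, P4 1, P5 0.
P3 gets 2 under Adams and 1 under Jefferson.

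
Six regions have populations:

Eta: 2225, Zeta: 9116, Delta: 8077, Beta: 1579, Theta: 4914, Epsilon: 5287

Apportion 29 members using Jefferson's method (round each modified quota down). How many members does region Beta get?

1

Standard divisor 31198/29 ≈ 1075.793; standard quotas: Eta 2.068, Zeta 8.474, Delta 7.508, Beta 1.468, Theta 4.568, Epsilon 4.915.
Rounding down gives 2, 8, 7, 1, 4, 4 = 26 seats, so the divisor must be adjusted.
With modified divisor 1000: modified quotas Eta 2.225, Zeta 9.116, Delta 8.077, Beta 1.579, Theta 4.914, Epsilon 5.287.
Rounding down: Eta 2, Zeta 9, Delta 8, Beta 1, Theta 4, Epsilon 5 (total 29).
Beta receives 1.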